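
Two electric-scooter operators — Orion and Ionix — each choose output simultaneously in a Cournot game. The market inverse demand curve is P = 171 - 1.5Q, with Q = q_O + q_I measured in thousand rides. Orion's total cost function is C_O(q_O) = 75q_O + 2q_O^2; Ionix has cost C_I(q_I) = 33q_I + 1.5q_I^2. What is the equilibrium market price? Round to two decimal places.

126.06

Orion's profit: π_O = (171 - 1.5Q)q_O - (75q_O + 2q_O²). Setting ∂π_O/∂q_O = 0: 96 - 7q_O - (3/2)(q_I) = 0.
Ionix's first-order condition: 138 - 6q_I - (3/2)(q_O) = 0.
Rearranging gives the reaction functions q_O = (96 - (3/2)q_I)/7 and q_I = (138 - (3/2)q_O)/6.
Solving the pair: q_O = 492/53, q_I = 1096/53.
Total output Q = 1588/53, so price P = 171 - (3/2)·(1588/53) = 126.0566.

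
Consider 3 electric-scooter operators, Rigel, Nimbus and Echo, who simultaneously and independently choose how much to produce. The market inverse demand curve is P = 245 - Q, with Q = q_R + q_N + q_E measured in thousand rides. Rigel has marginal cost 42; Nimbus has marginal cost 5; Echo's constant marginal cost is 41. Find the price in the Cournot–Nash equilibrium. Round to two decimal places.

83.25

Rigel's profit: π_R = (245 - Q)q_R - (42q_R). Setting ∂π_R/∂q_R = 0: 203 - 2q_R - (q_N + q_E) = 0.
Nimbus's profit: π_N = (245 - Q)q_N - (5q_N). Setting ∂π_N/∂q_N = 0: 240 - 2q_N - (q_R + q_E) = 0.
Echo's first-order condition: 204 - 2q_E - (q_R + q_N) = 0.
Adding the 3 first-order conditions: 647 − 4Q = 0, so Q = 647/4.
Back-substituting: q_R = (203 − 647/4) = 165/4, q_N = (240 − 647/4) = 313/4, q_E = (204 − 647/4) = 169/4.
Total output Q = 647/4, so price P = 245 - 647/4 = 333/4.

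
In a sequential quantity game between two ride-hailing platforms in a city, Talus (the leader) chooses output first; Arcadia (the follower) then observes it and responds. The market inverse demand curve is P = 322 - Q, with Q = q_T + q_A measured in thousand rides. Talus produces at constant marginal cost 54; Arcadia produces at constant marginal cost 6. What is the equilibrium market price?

Solve by backward induction. Given q_T, the follower Arcadia maximises π_A = (322 - q_T - q_A)q_A - 6q_A.
Follower FOC: 316 - q_T - 2q_A = 0, so q_A(q_T) = (316 - q_T)/2.
Talus substitutes q_A(q_T) into its own profit: π_T = q_T(322 - q_T - (316 - q_T)/2) - 54q_T = (164 - (1/2)q_T)q_T - 54q_T.
Leader FOC: 110 - q_T = 0, so q_T = 110.
Then q_A = (316 - 110)/2 = 103.
Total output Q = 213, so price P = 322 - 213 = 109.

109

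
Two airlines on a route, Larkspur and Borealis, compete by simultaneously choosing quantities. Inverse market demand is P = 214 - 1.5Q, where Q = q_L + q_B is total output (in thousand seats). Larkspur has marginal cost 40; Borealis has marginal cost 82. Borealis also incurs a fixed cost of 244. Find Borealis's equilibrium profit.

Larkspur's profit: π_L = (214 - 1.5Q)q_L - (40q_L). Setting ∂π_L/∂q_L = 0: 174 - 3q_L - (3/2)(q_B) = 0.
Borealis's first-order condition: 132 - 3q_B - (3/2)(q_L) = 0.
So q_L = (174 - (3/2)q_B)/3 and q_B = (132 - (3/2)q_L)/3.
Substituting one into the other gives q_L = 48 and q_B = 20.
Price P = 214 - (3/2)·68 = 112.
Borealis's profit: (112 - 82)·20 - 244 = 356.

356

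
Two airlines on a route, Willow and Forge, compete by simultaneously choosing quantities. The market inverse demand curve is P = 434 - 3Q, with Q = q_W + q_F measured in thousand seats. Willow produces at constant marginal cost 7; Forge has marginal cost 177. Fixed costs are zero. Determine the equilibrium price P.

206

Willow's profit: π_W = (434 - 3Q)q_W - (7q_W). Setting ∂π_W/∂q_W = 0: 427 - 6q_W - 3(q_F) = 0.
Forge's profit: π_F = (434 - 3Q)q_F - (177q_F). Setting ∂π_F/∂q_F = 0: 257 - 6q_F - 3(q_W) = 0.
Rearranging gives the reaction functions q_W = (427 - 3q_F)/6 and q_F = (257 - 3q_W)/6.
Solving the pair: q_W = 199/3, q_F = 29/3.
Total output Q = 76, so price P = 434 - 3·76 = 206.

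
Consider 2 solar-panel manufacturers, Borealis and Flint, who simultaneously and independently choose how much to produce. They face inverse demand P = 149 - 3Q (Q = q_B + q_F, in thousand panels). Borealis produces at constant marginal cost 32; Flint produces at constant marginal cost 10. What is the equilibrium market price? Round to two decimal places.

Borealis's profit: π_B = (149 - 3Q)q_B - (32q_B). Setting ∂π_B/∂q_B = 0: 117 - 6q_B - 3(q_F) = 0.
Flint's first-order condition: 139 - 6q_F - 3(q_B) = 0.
Best responses: q_B = (117 - 3q_F)/6, q_F = (139 - 3q_B)/6.
Substituting one into the other gives q_B = 95/9 and q_F = 161/9.
Total output Q = 256/9, so price P = 149 - 3·(256/9) = 191/3.

63.67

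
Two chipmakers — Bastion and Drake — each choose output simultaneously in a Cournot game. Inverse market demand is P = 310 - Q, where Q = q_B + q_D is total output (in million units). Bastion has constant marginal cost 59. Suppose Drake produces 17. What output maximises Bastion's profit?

With the rival's output fixed at 17, Bastion's profit is π_B = (310 - 17 - q_B)q_B - (59q_B) = (293 - q_B)q_B - (59q_B).
∂π_B/∂q_B = 234 - 2q_B = 0, so q_B = 117.

117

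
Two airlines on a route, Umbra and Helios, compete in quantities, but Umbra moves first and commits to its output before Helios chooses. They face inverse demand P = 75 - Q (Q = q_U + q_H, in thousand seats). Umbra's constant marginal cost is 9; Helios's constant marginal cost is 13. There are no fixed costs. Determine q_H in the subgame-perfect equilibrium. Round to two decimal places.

13.50

The follower Helios best-responds to any q_U: π_H = (75 - Q)q_H - 13q_H.
Follower FOC: 62 - q_U - 2q_H = 0, so q_H(q_U) = (62 - q_U)/2.
The leader anticipates this reaction. Substituting into P = 75 - Q gives P = 44 - (1/2)q_U, so π_U = (44 - (1/2)q_U)q_U - 9q_U.
The leader's first-order condition 35 - q_U = 0 yields q_U = 35.
Then q_H = (62 - 35)/2 = 27/2.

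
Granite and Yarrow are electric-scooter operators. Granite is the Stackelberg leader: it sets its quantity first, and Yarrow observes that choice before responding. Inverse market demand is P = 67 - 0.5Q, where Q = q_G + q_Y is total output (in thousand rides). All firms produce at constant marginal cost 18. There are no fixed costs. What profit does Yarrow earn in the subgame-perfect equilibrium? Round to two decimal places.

Solve by backward induction. Given q_G, the follower Yarrow maximises π_Y = (67 - (1/2)q_G - (1/2)q_Y)q_Y - 18q_Y.
∂π_Y/∂q_Y = 49 - (1/2)q_G - q_Y = 0 gives the reaction function q_Y = (49 - (1/2)q_G).
The leader anticipates this reaction. Substituting into P = 67 - 0.5Q gives P = 85/2 - (1/4)q_G, so π_G = (85/2 - (1/4)q_G)q_G - 18q_G.
Maximising: ∂π_G/∂q_G = 49/2 - (1/2)q_G = 0, giving q_G = 49.
Then q_Y = (49 - (1/2)·49) = 49/2.
Price P = 67 - (1/2)·(147/2) = 121/4.
Yarrow's profit: (121/4 - 18)·(49/2) = 300.1250.

300.13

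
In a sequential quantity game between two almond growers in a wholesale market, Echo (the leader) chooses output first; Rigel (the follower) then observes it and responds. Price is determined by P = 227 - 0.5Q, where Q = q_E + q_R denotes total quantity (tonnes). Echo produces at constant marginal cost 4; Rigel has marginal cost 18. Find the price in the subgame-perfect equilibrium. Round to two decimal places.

63.25

Solve by backward induction. Given q_E, the follower Rigel maximises π_R = (227 - (1/2)q_E - (1/2)q_R)q_R - 18q_R.
∂π_R/∂q_R = 209 - (1/2)q_E - q_R = 0 gives the reaction function q_R = (209 - (1/2)q_E).
The leader anticipates this reaction. Substituting into P = 227 - 0.5Q gives P = 245/2 - (1/4)q_E, so π_E = (245/2 - (1/4)q_E)q_E - 4q_E.
The leader's first-order condition 237/2 - (1/2)q_E = 0 yields q_E = 237.
Then q_R = (209 - (1/2)·237) = 181/2.
Total output Q = 655/2, so price P = 227 - (1/2)·(655/2) = 253/4.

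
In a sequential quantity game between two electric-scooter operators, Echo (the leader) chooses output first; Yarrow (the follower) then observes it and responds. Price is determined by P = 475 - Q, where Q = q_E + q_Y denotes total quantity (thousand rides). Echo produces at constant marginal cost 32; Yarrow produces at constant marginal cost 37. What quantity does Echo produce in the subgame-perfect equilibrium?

224

Solve by backward induction. Given q_E, the follower Yarrow maximises π_Y = (475 - q_E - q_Y)q_Y - 37q_Y.
Follower FOC: 438 - q_E - 2q_Y = 0, so q_Y(q_E) = (438 - q_E)/2.
Echo substitutes q_Y(q_E) into its own profit: π_E = q_E(475 - q_E - (438 - q_E)/2) - 32q_E = (256 - (1/2)q_E)q_E - 32q_E.
Leader FOC: 224 - q_E = 0, so q_E = 224.
Then q_Y = (438 - 224)/2 = 107.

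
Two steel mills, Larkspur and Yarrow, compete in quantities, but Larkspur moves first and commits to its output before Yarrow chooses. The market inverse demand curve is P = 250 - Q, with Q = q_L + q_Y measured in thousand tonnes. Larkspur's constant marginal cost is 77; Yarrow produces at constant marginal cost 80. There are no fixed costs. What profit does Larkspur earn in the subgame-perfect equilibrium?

The follower Yarrow best-responds to any q_L: π_Y = (250 - Q)q_Y - 80q_Y.
Setting the follower's marginal profit to zero, 170 - q_L - 2q_Y = 0, i.e. q_Y = (170 - q_L)/2.
Larkspur substitutes q_Y(q_L) into its own profit: π_L = q_L(250 - q_L - (170 - q_L)/2) - 77q_L = (165 - (1/2)q_L)q_L - 77q_L.
Leader FOC: 88 - q_L = 0, so q_L = 88.
Then q_Y = (170 - 88)/2 = 41.
Price P = 250 - 129 = 121.
Larkspur's profit: (121 - 77)·88 = 3872.

3872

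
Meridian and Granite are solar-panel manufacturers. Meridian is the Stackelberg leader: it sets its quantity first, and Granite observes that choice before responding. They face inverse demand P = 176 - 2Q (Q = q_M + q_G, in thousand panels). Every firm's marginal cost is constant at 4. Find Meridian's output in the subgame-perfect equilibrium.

The follower Granite best-responds to any q_M: π_G = (176 - 2Q)q_G - 4q_G.
Setting the follower's marginal profit to zero, 172 - 2q_M - 4q_G = 0, i.e. q_G = (172 - 2q_M)/4.
The leader anticipates this reaction. Substituting into P = 176 - 2Q gives P = 90 - q_M, so π_M = (90 - q_M)q_M - 4q_M.
Maximising: ∂π_M/∂q_M = 86 - 2q_M = 0, giving q_M = 43.
Then q_G = (172 - 2·43)/4 = 43/2.

43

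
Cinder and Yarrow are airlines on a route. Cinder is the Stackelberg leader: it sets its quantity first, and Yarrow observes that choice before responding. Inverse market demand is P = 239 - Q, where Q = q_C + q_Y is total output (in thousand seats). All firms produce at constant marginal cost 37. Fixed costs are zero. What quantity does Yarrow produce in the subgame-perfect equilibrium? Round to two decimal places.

The follower Yarrow best-responds to any q_C: π_Y = (239 - Q)q_Y - 37q_Y.
Setting the follower's marginal profit to zero, 202 - q_C - 2q_Y = 0, i.e. q_Y = (202 - q_C)/2.
Cinder substitutes q_Y(q_C) into its own profit: π_C = q_C(239 - q_C - (202 - q_C)/2) - 37q_C = (138 - (1/2)q_C)q_C - 37q_C.
Maximising: ∂π_C/∂q_C = 101 - q_C = 0, giving q_C = 101.
Then q_Y = (202 - 101)/2 = 101/2.

50.50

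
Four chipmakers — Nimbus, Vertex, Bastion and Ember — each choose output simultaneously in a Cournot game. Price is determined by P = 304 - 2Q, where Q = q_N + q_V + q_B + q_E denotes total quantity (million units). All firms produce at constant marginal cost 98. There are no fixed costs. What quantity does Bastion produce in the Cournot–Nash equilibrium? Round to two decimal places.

20.60

A representative firm's profit is π_i = q_i(304 - 2Q) - 98q_i.
First-order condition (treating rivals' output as given): 206 - 4q_i - 2·Σ_{j≠i} q_j = 0.
By symmetry each firm produces the same amount; substituting Σ_{j≠i} q_j = 3q_i yields q_i = 206/10 = 103/5.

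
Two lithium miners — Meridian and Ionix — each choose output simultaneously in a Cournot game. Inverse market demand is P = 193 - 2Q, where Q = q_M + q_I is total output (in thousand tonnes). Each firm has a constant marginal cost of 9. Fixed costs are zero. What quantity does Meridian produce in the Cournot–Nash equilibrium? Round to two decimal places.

Each firm earns π_i = (193 - 2Q)q_i - 9q_i.
First-order condition (treating rivals' output as given): 184 - 4q_i - 2q_j = 0.
With identical firms every q_j equals q_i, so q_j = q_i and 184 = 6q_i, giving q_i = 92/3.

30.67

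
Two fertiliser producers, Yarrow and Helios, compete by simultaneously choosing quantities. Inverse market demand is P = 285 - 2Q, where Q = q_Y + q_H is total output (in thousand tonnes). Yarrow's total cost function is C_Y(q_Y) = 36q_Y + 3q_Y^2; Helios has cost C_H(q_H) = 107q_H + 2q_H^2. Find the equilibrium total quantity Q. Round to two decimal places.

38.39

Yarrow's profit: π_Y = (285 - 2Q)q_Y - (36q_Y + 3q_Y²). Setting ∂π_Y/∂q_Y = 0: 249 - 10q_Y - 2(q_H) = 0.
Helios's first-order condition: 178 - 8q_H - 2(q_Y) = 0.
Best responses: q_Y = (249 - 2q_H)/10, q_H = (178 - 2q_Y)/8.
Substituting one into the other gives q_Y = 409/19 and q_H = 641/38.
Total output Q = 409/19 + 641/38 = 1459/38.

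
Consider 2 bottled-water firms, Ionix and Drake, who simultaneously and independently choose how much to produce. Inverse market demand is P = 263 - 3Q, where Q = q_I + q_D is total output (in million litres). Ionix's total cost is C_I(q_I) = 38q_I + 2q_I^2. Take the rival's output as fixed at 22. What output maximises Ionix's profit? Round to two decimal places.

With the rival's output fixed at 22, Ionix's profit is π_I = (263 - 3·22 - 3q_I)q_I - (38q_I + 2q_I²) = (197 - 3q_I)q_I - (38q_I + 2q_I²).
∂π_I/∂q_I = 159 - 10q_I = 0, so q_I = 159/10.

15.90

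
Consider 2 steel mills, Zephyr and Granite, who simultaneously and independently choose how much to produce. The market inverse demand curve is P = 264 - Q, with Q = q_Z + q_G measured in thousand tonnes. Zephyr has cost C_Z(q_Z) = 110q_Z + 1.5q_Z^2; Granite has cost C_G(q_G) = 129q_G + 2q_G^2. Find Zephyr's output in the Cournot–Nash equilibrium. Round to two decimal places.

27.21

Zephyr's profit: π_Z = (264 - Q)q_Z - (110q_Z + (3/2)q_Z²). Setting ∂π_Z/∂q_Z = 0: 154 - 5q_Z - (q_G) = 0.
Granite's first-order condition: 135 - 6q_G - (q_Z) = 0.
Best responses: q_Z = (154 - q_G)/5, q_G = (135 - q_Z)/6.
Substituting one into the other gives q_Z = 789/29 and q_G = 521/29.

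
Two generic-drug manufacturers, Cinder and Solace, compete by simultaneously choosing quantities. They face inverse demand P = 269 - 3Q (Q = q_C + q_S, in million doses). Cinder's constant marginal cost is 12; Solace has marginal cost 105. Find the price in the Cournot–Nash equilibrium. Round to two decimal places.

128.67

Cinder's profit: π_C = (269 - 3Q)q_C - (12q_C). Setting ∂π_C/∂q_C = 0: 257 - 6q_C - 3(q_S) = 0.
Solace's profit: π_S = (269 - 3Q)q_S - (105q_S). Setting ∂π_S/∂q_S = 0: 164 - 6q_S - 3(q_C) = 0.
So q_C = (257 - 3q_S)/6 and q_S = (164 - 3q_C)/6.
Solving the pair: q_C = 350/9, q_S = 71/9.
Total output Q = 421/9, so price P = 269 - 3·(421/9) = 386/3.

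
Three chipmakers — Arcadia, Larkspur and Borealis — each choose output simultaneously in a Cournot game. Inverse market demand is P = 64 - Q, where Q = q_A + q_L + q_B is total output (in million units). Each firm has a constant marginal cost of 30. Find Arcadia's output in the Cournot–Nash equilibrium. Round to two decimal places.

8.50

Each firm earns π_i = (64 - Q)q_i - 30q_i.
Setting ∂π_i/∂q_i = 0 with rivals' quantities fixed: 34 - 2q_i - Σ_{j≠i} q_j = 0.
By symmetry each firm produces the same amount; substituting Σ_{j≠i} q_j = 2q_i yields q_i = 34/4 = 17/2.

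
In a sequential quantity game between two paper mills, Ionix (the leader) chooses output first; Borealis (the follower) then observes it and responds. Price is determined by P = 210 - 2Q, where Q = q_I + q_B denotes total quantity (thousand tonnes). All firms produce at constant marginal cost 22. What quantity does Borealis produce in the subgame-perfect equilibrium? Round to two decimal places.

23.50

Solve by backward induction. Given q_I, the follower Borealis maximises π_B = (210 - 2q_I - 2q_B)q_B - 22q_B.
Setting the follower's marginal profit to zero, 188 - 2q_I - 4q_B = 0, i.e. q_B = (188 - 2q_I)/4.
The leader anticipates this reaction. Substituting into P = 210 - 2Q gives P = 116 - q_I, so π_I = (116 - q_I)q_I - 22q_I.
Leader FOC: 94 - 2q_I = 0, so q_I = 47.
Then q_B = (188 - 2·47)/4 = 47/2.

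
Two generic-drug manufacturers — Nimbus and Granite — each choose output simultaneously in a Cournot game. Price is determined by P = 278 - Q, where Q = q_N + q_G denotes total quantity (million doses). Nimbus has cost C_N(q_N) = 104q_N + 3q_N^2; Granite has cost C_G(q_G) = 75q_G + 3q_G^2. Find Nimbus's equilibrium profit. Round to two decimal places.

1424.76

Nimbus's profit: π_N = (278 - Q)q_N - (104q_N + 3q_N²). Setting ∂π_N/∂q_N = 0: 174 - 8q_N - (q_G) = 0.
Granite's first-order condition: 203 - 8q_G - (q_N) = 0.
Best responses: q_N = (174 - q_G)/8, q_G = (203 - q_N)/8.
Substituting one into the other gives q_N = 1189/63 and q_G = 1450/63.
Price P = 278 - 377/9 = 236.1111.
Nimbus's profit: 236.1111·(1189/63) - 104·(1189/63) - 3(1189/63)² = 1424.7629.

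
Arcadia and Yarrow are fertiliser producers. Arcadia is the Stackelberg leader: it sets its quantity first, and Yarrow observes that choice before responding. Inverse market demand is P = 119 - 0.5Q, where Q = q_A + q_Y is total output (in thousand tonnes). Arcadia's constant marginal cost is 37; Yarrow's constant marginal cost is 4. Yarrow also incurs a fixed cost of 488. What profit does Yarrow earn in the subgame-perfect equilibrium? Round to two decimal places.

3607.13

The follower Yarrow best-responds to any q_A: π_Y = (119 - 0.5Q)q_Y - 4q_Y.
Follower FOC: 115 - (1/2)q_A - q_Y = 0, so q_Y(q_A) = (115 - (1/2)q_A).
Arcadia substitutes q_Y(q_A) into its own profit: π_A = q_A(119 - (1/2)q_A - (115 - (1/2)q_A)/2) - 37q_A = (123/2 - (1/4)q_A)q_A - 37q_A.
Maximising: ∂π_A/∂q_A = 49/2 - (1/2)q_A = 0, giving q_A = 49.
Then q_Y = (115 - (1/2)·49) = 181/2.
Price P = 119 - (1/2)·(279/2) = 197/4.
Yarrow's profit: (197/4 - 4)·(181/2) - 488 = 3607.1250.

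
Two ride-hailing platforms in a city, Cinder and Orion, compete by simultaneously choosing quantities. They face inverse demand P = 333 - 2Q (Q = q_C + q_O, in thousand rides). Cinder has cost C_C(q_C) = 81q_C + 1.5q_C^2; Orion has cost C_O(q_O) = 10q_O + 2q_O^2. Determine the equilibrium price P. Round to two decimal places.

Cinder's profit: π_C = (333 - 2Q)q_C - (81q_C + (3/2)q_C²). Setting ∂π_C/∂q_C = 0: 252 - 7q_C - 2(q_O) = 0.
Orion's first-order condition: 323 - 8q_O - 2(q_C) = 0.
Rearranging gives the reaction functions q_C = (252 - 2q_O)/7 and q_O = (323 - 2q_C)/8.
Solving the pair: q_C = 685/26, q_O = 1757/52.
Total output Q = 60.1346, so price P = 333 - 2·60.1346 = 212.7308.

212.73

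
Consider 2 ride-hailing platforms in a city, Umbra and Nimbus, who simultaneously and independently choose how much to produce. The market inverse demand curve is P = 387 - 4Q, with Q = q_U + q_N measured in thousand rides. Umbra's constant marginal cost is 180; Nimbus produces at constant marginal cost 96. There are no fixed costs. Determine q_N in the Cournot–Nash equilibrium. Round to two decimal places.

Umbra's profit: π_U = (387 - 4Q)q_U - (180q_U). Setting ∂π_U/∂q_U = 0: 207 - 8q_U - 4(q_N) = 0.
Nimbus's first-order condition: 291 - 8q_N - 4(q_U) = 0.
Rearranging gives the reaction functions q_U = (207 - 4q_N)/8 and q_N = (291 - 4q_U)/8.
Solving the pair: q_U = 41/4, q_N = 125/4.

31.25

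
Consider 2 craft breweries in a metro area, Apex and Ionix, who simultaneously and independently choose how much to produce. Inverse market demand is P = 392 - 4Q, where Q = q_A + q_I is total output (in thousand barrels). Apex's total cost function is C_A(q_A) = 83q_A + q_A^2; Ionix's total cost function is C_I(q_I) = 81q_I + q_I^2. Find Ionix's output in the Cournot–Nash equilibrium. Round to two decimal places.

Apex's profit: π_A = (392 - 4Q)q_A - (83q_A + q_A²). Setting ∂π_A/∂q_A = 0: 309 - 10q_A - 4(q_I) = 0.
Ionix's first-order condition: 311 - 10q_I - 4(q_A) = 0.
So q_A = (309 - 4q_I)/10 and q_I = (311 - 4q_A)/10.
Solving the pair: q_A = 923/42, q_I = 937/42.

22.31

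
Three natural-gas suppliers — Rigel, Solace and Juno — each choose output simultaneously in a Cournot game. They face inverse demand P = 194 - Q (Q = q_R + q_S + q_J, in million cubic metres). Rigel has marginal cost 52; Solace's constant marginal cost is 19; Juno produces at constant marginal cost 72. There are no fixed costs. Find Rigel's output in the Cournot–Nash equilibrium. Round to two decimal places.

32.25

Rigel's profit: π_R = (194 - Q)q_R - (52q_R). Setting ∂π_R/∂q_R = 0: 142 - 2q_R - (q_S + q_J) = 0.
Solace's profit: π_S = (194 - Q)q_S - (19q_S). Setting ∂π_S/∂q_S = 0: 175 - 2q_S - (q_R + q_J) = 0.
Juno's profit: π_J = (194 - Q)q_J - (72q_J). Setting ∂π_J/∂q_J = 0: 122 - 2q_J - (q_R + q_S) = 0.
Summing all 3 equations gives 439 − 4Q = 0, hence Q = 439/4.
Back-substituting: q_R = (142 − 439/4) = 129/4, q_S = (175 − 439/4) = 261/4, q_J = (122 − 439/4) = 49/4.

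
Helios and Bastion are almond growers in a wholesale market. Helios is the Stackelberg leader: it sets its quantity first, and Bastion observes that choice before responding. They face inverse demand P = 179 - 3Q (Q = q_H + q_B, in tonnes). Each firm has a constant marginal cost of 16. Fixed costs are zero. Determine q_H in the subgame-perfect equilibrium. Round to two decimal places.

27.17

The follower Bastion best-responds to any q_H: π_B = (179 - 3Q)q_B - 16q_B.
∂π_B/∂q_B = 163 - 3q_H - 6q_B = 0 gives the reaction function q_B = (163 - 3q_H)/6.
Helios substitutes q_B(q_H) into its own profit: π_H = q_H(179 - 3q_H - (163 - 3q_H)/2) - 16q_H = (195/2 - (3/2)q_H)q_H - 16q_H.
Maximising: ∂π_H/∂q_H = 163/2 - 3q_H = 0, giving q_H = 163/6.
Then q_B = (163 - 3·(163/6))/6 = 163/12.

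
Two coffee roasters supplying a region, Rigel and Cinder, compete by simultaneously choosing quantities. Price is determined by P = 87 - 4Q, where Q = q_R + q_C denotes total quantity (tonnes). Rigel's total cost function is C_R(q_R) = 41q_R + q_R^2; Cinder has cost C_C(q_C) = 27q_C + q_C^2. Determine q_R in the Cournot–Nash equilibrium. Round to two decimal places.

Rigel's profit: π_R = (87 - 4Q)q_R - (41q_R + q_R²). Setting ∂π_R/∂q_R = 0: 46 - 10q_R - 4(q_C) = 0.
Cinder's first-order condition: 60 - 10q_C - 4(q_R) = 0.
Rearranging gives the reaction functions q_R = (46 - 4q_C)/10 and q_C = (60 - 4q_R)/10.
Solving the pair: q_R = 55/21, q_C = 104/21.

2.62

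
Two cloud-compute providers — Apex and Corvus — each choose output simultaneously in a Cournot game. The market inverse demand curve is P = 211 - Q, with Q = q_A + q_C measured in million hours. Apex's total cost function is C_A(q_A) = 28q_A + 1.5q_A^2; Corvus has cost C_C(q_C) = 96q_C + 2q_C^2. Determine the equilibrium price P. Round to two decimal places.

Apex's profit: π_A = (211 - Q)q_A - (28q_A + (3/2)q_A²). Setting ∂π_A/∂q_A = 0: 183 - 5q_A - (q_C) = 0.
Corvus's first-order condition: 115 - 6q_C - (q_A) = 0.
Best responses: q_A = (183 - q_C)/5, q_C = (115 - q_A)/6.
Solving the pair: q_A = 983/29, q_C = 392/29.
Total output Q = 1375/29, so price P = 211 - 1375/29 = 163.5862.

163.59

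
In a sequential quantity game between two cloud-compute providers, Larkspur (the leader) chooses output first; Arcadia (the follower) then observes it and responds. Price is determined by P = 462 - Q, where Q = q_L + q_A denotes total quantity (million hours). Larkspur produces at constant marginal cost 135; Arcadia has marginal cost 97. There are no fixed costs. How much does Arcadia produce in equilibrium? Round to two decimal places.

110.25

Solve by backward induction. Given q_L, the follower Arcadia maximises π_A = (462 - q_L - q_A)q_A - 97q_A.
∂π_A/∂q_A = 365 - q_L - 2q_A = 0 gives the reaction function q_A = (365 - q_L)/2.
Larkspur substitutes q_A(q_L) into its own profit: π_L = q_L(462 - q_L - (365 - q_L)/2) - 135q_L = (559/2 - (1/2)q_L)q_L - 135q_L.
The leader's first-order condition 289/2 - q_L = 0 yields q_L = 289/2.
Then q_A = (365 - 289/2)/2 = 441/4.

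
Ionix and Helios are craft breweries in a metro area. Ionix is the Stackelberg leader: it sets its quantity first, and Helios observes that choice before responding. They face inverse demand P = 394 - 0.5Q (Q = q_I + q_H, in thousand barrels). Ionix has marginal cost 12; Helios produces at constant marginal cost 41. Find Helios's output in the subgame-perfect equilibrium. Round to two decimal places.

147.50

The follower Helios best-responds to any q_I: π_H = (394 - 0.5Q)q_H - 41q_H.
∂π_H/∂q_H = 353 - (1/2)q_I - q_H = 0 gives the reaction function q_H = (353 - (1/2)q_I).
The leader anticipates this reaction. Substituting into P = 394 - 0.5Q gives P = 435/2 - (1/4)q_I, so π_I = (435/2 - (1/4)q_I)q_I - 12q_I.
Maximising: ∂π_I/∂q_I = 411/2 - (1/2)q_I = 0, giving q_I = 411.
Then q_H = (353 - (1/2)·411) = 295/2.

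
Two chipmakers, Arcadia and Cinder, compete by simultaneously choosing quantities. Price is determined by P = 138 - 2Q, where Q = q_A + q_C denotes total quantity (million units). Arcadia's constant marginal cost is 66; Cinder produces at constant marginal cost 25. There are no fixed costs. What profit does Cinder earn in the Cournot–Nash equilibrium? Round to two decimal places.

1317.56

Arcadia's profit: π_A = (138 - 2Q)q_A - (66q_A). Setting ∂π_A/∂q_A = 0: 72 - 4q_A - 2(q_C) = 0.
Cinder's first-order condition: 113 - 4q_C - 2(q_A) = 0.
Rearranging gives the reaction functions q_A = (72 - 2q_C)/4 and q_C = (113 - 2q_A)/4.
Solving the pair: q_A = 31/6, q_C = 77/3.
Price P = 138 - 2·(185/6) = 229/3.
Cinder's profit: (229/3 - 25)·(77/3) = 1317.5556.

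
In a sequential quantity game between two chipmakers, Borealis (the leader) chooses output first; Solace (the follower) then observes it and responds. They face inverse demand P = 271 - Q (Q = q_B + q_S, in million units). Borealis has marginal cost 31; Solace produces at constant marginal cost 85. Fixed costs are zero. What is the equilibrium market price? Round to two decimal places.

104.50

Solve by backward induction. Given q_B, the follower Solace maximises π_S = (271 - q_B - q_S)q_S - 85q_S.
∂π_S/∂q_S = 186 - q_B - 2q_S = 0 gives the reaction function q_S = (186 - q_B)/2.
The leader anticipates this reaction. Substituting into P = 271 - Q gives P = 178 - (1/2)q_B, so π_B = (178 - (1/2)q_B)q_B - 31q_B.
Maximising: ∂π_B/∂q_B = 147 - q_B = 0, giving q_B = 147.
Then q_S = (186 - 147)/2 = 39/2.
Total output Q = 333/2, so price P = 271 - 333/2 = 209/2.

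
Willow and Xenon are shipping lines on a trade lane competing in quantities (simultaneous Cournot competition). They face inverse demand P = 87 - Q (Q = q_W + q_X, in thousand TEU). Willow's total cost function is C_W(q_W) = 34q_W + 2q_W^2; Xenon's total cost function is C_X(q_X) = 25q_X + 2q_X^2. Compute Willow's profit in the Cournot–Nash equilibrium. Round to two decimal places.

160.50

Willow's profit: π_W = (87 - Q)q_W - (34q_W + 2q_W²). Setting ∂π_W/∂q_W = 0: 53 - 6q_W - (q_X) = 0.
Xenon's first-order condition: 62 - 6q_X - (q_W) = 0.
So q_W = (53 - q_X)/6 and q_X = (62 - q_W)/6.
Substituting one into the other gives q_W = 256/35 and q_X = 319/35.
Price P = 87 - 115/7 = 494/7.
Willow's profit: (494/7)·(256/35) - 34·(256/35) - 2(256/35)² = 160.4963.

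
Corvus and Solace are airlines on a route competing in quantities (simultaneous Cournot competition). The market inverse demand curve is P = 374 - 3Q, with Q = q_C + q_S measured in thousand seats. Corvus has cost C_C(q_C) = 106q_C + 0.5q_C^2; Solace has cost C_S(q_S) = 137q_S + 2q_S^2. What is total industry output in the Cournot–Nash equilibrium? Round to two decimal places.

46.30

Corvus's profit: π_C = (374 - 3Q)q_C - (106q_C + (1/2)q_C²). Setting ∂π_C/∂q_C = 0: 268 - 7q_C - 3(q_S) = 0.
Solace's first-order condition: 237 - 10q_S - 3(q_C) = 0.
So q_C = (268 - 3q_S)/7 and q_S = (237 - 3q_C)/10.
Substituting one into the other gives q_C = 1969/61 and q_S = 855/61.
Total output Q = 1969/61 + 855/61 = 46.2951.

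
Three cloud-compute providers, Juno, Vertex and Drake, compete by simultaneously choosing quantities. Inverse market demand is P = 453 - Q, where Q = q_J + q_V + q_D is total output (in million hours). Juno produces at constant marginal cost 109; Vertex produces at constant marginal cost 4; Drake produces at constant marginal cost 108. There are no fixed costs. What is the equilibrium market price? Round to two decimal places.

Juno's profit: π_J = (453 - Q)q_J - (109q_J). Setting ∂π_J/∂q_J = 0: 344 - 2q_J - (q_V + q_D) = 0.
Vertex's profit: π_V = (453 - Q)q_V - (4q_V). Setting ∂π_V/∂q_V = 0: 449 - 2q_V - (q_J + q_D) = 0.
Drake's profit: π_D = (453 - Q)q_D - (108q_D). Setting ∂π_D/∂q_D = 0: 345 - 2q_D - (q_J + q_V) = 0.
Adding the 3 first-order conditions: 1138 − 4Q = 0, so Q = 569/2.
Back-substituting: q_J = (344 − 569/2) = 119/2, q_V = (449 − 569/2) = 329/2, q_D = (345 − 569/2) = 121/2.
Total output Q = 569/2, so price P = 453 - 569/2 = 337/2.

168.50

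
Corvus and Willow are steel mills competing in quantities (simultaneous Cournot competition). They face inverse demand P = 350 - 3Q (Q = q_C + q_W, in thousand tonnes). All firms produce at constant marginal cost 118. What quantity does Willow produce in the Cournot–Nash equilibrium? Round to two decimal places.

25.78

A representative firm's profit is π_i = q_i(350 - 3Q) - 118q_i.
Setting ∂π_i/∂q_i = 0 with rivals' quantities fixed: 232 - 6q_i - 3q_j = 0.
With identical firms every q_j equals q_i, so q_j = q_i and 232 = 9q_i, giving q_i = 232/9.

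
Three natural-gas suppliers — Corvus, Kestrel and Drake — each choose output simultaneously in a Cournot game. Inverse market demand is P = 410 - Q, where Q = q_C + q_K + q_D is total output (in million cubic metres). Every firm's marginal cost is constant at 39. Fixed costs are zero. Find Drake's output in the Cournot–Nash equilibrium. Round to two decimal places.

92.75

A representative firm's profit is π_i = q_i(410 - Q) - 39q_i.
Setting ∂π_i/∂q_i = 0 with rivals' quantities fixed: 371 - 2q_i - Σ_{j≠i} q_j = 0.
With identical firms every q_j equals q_i, so Σ_{j≠i} q_j = 2q_i and 371 = 4q_i, giving q_i = 371/4.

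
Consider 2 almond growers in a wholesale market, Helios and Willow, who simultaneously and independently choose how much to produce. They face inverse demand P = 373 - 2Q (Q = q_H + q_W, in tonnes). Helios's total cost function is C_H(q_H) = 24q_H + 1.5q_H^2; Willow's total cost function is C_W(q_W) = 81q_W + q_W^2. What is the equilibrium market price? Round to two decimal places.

Helios's profit: π_H = (373 - 2Q)q_H - (24q_H + (3/2)q_H²). Setting ∂π_H/∂q_H = 0: 349 - 7q_H - 2(q_W) = 0.
Willow's profit: π_W = (373 - 2Q)q_W - (81q_W + q_W²). Setting ∂π_W/∂q_W = 0: 292 - 6q_W - 2(q_H) = 0.
Best responses: q_H = (349 - 2q_W)/7, q_W = (292 - 2q_H)/6.
Substituting one into the other gives q_H = 755/19 and q_W = 673/19.
Total output Q = 1428/19, so price P = 373 - 2·(1428/19) = 222.6842.

222.68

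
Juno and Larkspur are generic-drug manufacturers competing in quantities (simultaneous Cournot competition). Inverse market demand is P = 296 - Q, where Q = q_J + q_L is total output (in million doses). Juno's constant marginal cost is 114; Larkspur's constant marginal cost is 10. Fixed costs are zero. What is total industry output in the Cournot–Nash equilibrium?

Juno's profit: π_J = (296 - Q)q_J - (114q_J). Setting ∂π_J/∂q_J = 0: 182 - 2q_J - (q_L) = 0.
Larkspur's profit: π_L = (296 - Q)q_L - (10q_L). Setting ∂π_L/∂q_L = 0: 286 - 2q_L - (q_J) = 0.
Best responses: q_J = (182 - q_L)/2, q_L = (286 - q_J)/2.
Solving the pair: q_J = 26, q_L = 130.
Total output Q = 26 + 130 = 156.

156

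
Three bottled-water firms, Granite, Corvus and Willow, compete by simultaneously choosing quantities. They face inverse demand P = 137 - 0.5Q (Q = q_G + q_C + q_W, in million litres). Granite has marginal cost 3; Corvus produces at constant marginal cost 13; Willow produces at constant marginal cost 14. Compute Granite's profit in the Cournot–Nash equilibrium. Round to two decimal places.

3003.13

Granite's profit: π_G = (137 - 0.5Q)q_G - (3q_G). Setting ∂π_G/∂q_G = 0: 134 - q_G - (1/2)(q_C + q_W) = 0.
Corvus's profit: π_C = (137 - 0.5Q)q_C - (13q_C). Setting ∂π_C/∂q_C = 0: 124 - q_C - (1/2)(q_G + q_W) = 0.
Willow's first-order condition: 123 - q_W - (1/2)(q_G + q_C) = 0.
Adding the 3 first-order conditions: 381 − 2Q = 0, so Q = 381/2.
Back-substituting: q_G = (134 − 381/4)/(1/2) = 155/2, q_C = (124 − 381/4)/(1/2) = 115/2, q_W = (123 − 381/4)/(1/2) = 111/2.
Price P = 137 - (1/2)·(381/2) = 167/4.
Granite's profit: (167/4 - 3)·(155/2) = 3003.1250.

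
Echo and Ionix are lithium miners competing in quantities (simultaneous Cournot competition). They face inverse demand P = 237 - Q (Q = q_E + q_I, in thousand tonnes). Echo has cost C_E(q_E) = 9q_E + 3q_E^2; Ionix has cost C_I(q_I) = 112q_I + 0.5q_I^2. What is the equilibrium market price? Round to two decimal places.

179.13

Echo's profit: π_E = (237 - Q)q_E - (9q_E + 3q_E²). Setting ∂π_E/∂q_E = 0: 228 - 8q_E - (q_I) = 0.
Ionix's first-order condition: 125 - 3q_I - (q_E) = 0.
Rearranging gives the reaction functions q_E = (228 - q_I)/8 and q_I = (125 - q_E)/3.
Solving the pair: q_E = 559/23, q_I = 772/23.
Total output Q = 1331/23, so price P = 237 - 1331/23 = 179.1304.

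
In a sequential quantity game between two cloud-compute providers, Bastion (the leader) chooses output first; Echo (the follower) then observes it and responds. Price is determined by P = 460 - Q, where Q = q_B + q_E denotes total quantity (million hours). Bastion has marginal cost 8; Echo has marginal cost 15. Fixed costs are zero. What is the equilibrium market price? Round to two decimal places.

122.75

Solve by backward induction. Given q_B, the follower Echo maximises π_E = (460 - q_B - q_E)q_E - 15q_E.
Setting the follower's marginal profit to zero, 445 - q_B - 2q_E = 0, i.e. q_E = (445 - q_B)/2.
The leader anticipates this reaction. Substituting into P = 460 - Q gives P = 475/2 - (1/2)q_B, so π_B = (475/2 - (1/2)q_B)q_B - 8q_B.
Maximising: ∂π_B/∂q_B = 459/2 - q_B = 0, giving q_B = 459/2.
Then q_E = (445 - 459/2)/2 = 431/4.
Total output Q = 1349/4, so price P = 460 - 1349/4 = 491/4.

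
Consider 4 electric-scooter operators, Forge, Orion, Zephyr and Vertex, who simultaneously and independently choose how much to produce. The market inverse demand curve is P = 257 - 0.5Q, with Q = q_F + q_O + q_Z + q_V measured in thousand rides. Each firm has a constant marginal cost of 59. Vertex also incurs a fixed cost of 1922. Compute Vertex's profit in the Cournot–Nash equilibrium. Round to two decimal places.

1214.32

Each firm earns π_i = (257 - 0.5Q)q_i - 59q_i.
Setting ∂π_i/∂q_i = 0 with rivals' quantities fixed: 198 - q_i - (1/2)·Σ_{j≠i} q_j = 0.
By symmetry each firm produces the same amount; substituting Σ_{j≠i} q_j = 3q_i yields q_i = 198/(5/2) = 396/5.
Price P = 257 - (1/2)·(1584/5) = 493/5.
Vertex's profit: (493/5 - 59)·(396/5) - 1922 = 1214.3200.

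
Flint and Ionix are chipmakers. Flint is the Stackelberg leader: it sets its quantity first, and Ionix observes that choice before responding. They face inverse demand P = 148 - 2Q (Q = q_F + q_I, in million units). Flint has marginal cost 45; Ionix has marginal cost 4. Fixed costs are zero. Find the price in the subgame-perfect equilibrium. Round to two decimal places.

The follower Ionix best-responds to any q_F: π_I = (148 - 2Q)q_I - 4q_I.
∂π_I/∂q_I = 144 - 2q_F - 4q_I = 0 gives the reaction function q_I = (144 - 2q_F)/4.
The leader anticipates this reaction. Substituting into P = 148 - 2Q gives P = 76 - q_F, so π_F = (76 - q_F)q_F - 45q_F.
Leader FOC: 31 - 2q_F = 0, so q_F = 31/2.
Then q_I = (144 - 2·(31/2))/4 = 113/4.
Total output Q = 175/4, so price P = 148 - 2·(175/4) = 121/2.

60.50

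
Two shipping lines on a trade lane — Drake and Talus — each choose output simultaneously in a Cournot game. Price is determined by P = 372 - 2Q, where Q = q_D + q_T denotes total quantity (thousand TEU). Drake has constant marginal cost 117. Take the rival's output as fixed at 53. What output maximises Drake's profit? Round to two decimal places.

With the rival's output fixed at 53, Drake's profit is π_D = (372 - 2·53 - 2q_D)q_D - (117q_D) = (266 - 2q_D)q_D - (117q_D).
∂π_D/∂q_D = 149 - 4q_D = 0, so q_D = 149/4.

37.25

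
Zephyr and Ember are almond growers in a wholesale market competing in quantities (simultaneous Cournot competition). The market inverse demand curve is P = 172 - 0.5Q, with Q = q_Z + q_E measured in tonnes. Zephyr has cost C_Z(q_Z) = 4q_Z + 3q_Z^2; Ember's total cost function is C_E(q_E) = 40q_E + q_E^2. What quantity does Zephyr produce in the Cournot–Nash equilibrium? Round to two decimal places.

21.11

Zephyr's profit: π_Z = (172 - 0.5Q)q_Z - (4q_Z + 3q_Z²). Setting ∂π_Z/∂q_Z = 0: 168 - 7q_Z - (1/2)(q_E) = 0.
Ember's profit: π_E = (172 - 0.5Q)q_E - (40q_E + q_E²). Setting ∂π_E/∂q_E = 0: 132 - 3q_E - (1/2)(q_Z) = 0.
Best responses: q_Z = (168 - (1/2)q_E)/7, q_E = (132 - (1/2)q_Z)/3.
Solving the pair: q_Z = 1752/83, q_E = 40.4819.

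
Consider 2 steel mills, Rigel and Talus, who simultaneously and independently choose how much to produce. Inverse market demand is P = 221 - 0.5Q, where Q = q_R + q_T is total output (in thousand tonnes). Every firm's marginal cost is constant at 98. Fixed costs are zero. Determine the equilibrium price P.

Each firm earns π_i = (221 - 0.5Q)q_i - 98q_i.
First-order condition (treating rivals' output as given): 123 - q_i - (1/2)q_j = 0.
By symmetry each firm produces the same amount; substituting q_j = q_i yields q_i = 123/(3/2) = 82.
Total output Q = 164, so price P = 221 - (1/2)·164 = 139.

139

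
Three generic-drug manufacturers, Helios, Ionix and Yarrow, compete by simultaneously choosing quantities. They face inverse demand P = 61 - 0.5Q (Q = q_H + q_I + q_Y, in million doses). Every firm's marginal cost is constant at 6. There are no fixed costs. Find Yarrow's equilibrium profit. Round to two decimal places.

A representative firm's profit is π_i = q_i(61 - 0.5Q) - 6q_i.
First-order condition (treating rivals' output as given): 55 - q_i - (1/2)·Σ_{j≠i} q_j = 0.
With identical firms every q_j equals q_i, so Σ_{j≠i} q_j = 2q_i and 55 = 2q_i, giving q_i = 55/2.
Price P = 61 - (1/2)·(165/2) = 79/4.
Yarrow's profit: (79/4 - 6)·(55/2) = 378.1250.

378.13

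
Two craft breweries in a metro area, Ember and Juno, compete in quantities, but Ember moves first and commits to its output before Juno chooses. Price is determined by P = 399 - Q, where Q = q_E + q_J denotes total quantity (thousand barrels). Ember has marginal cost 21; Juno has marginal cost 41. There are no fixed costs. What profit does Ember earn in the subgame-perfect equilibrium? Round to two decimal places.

Solve by backward induction. Given q_E, the follower Juno maximises π_J = (399 - q_E - q_J)q_J - 41q_J.
∂π_J/∂q_J = 358 - q_E - 2q_J = 0 gives the reaction function q_J = (358 - q_E)/2.
The leader anticipates this reaction. Substituting into P = 399 - Q gives P = 220 - (1/2)q_E, so π_E = (220 - (1/2)q_E)q_E - 21q_E.
The leader's first-order condition 199 - q_E = 0 yields q_E = 199.
Then q_J = (358 - 199)/2 = 159/2.
Price P = 399 - 557/2 = 241/2.
Ember's profit: (241/2 - 21)·199 = 19800.5000.

19800.50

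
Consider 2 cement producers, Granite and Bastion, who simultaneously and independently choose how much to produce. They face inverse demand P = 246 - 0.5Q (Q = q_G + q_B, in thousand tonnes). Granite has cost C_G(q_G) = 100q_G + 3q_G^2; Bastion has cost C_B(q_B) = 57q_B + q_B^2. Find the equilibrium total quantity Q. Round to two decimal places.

Granite's profit: π_G = (246 - 0.5Q)q_G - (100q_G + 3q_G²). Setting ∂π_G/∂q_G = 0: 146 - 7q_G - (1/2)(q_B) = 0.
Bastion's profit: π_B = (246 - 0.5Q)q_B - (57q_B + q_B²). Setting ∂π_B/∂q_B = 0: 189 - 3q_B - (1/2)(q_G) = 0.
Rearranging gives the reaction functions q_G = (146 - (1/2)q_B)/7 and q_B = (189 - (1/2)q_G)/3.
Substituting one into the other gives q_G = 1374/83 and q_B = 60.2410.
Total output Q = 1374/83 + 60.2410 = 76.7952.

76.80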